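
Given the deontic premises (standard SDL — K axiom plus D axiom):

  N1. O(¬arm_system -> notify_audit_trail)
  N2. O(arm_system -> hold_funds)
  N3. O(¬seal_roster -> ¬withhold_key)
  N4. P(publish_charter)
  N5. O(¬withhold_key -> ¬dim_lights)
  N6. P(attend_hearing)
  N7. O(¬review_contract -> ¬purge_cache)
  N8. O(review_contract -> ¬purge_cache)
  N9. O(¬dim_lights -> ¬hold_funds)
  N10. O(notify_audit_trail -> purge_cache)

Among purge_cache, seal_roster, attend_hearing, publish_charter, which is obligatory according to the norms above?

Premises 7 and 8 cover both cases: O(¬review_contract -> ¬purge_cache) and O(review_contract -> ¬purge_cache). Since ¬review_contract ∨ review_contract is a tautology, O(¬purge_cache) follows.
The contrapositive of premise 10 (O(notify_audit_trail -> purge_cache)) is O(¬purge_cache -> ¬notify_audit_trail), and O(¬purge_cache) is already established, so O(¬notify_audit_trail).
Premise 1 is O(¬arm_system -> notify_audit_trail); contrapositively O(¬notify_audit_trail -> arm_system). Since O(¬notify_audit_trail) holds, K gives O(arm_system).
Premise 2 is O(arm_system -> hold_funds); since O(arm_system), deontic closure gives O(hold_funds).
Premise 9 is O(¬dim_lights -> ¬hold_funds); contrapositively O(hold_funds -> dim_lights). Since O(hold_funds) holds, K gives O(dim_lights).
The contrapositive of premise 5 (O(¬withhold_key -> ¬dim_lights)) is O(dim_lights -> withhold_key), and O(dim_lights) is already established, so O(withhold_key).
The contrapositive of premise 3 (O(¬seal_roster -> ¬withhold_key)) is O(withhold_key -> seal_roster), and O(withhold_key) is already established, so O(seal_roster).
So O(seal_roster) holds — seal_roster is obligatory. None of the other listed options is made obligatory by any chain of premises.

seal_roster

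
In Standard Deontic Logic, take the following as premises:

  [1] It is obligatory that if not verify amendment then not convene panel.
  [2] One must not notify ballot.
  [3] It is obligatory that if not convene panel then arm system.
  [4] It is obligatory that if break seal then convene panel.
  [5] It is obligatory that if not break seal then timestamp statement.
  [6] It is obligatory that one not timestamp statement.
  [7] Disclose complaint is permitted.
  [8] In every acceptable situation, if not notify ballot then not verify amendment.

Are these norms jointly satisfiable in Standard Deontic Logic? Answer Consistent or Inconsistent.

Inconsistent

Premise 6 gives O(¬timestamp_statement).
The contrapositive of premise 5 (O(¬break_seal → timestamp_statement)) is O(¬timestamp_statement → break_seal), and O(¬timestamp_statement) is already established, so O(break_seal).
With premise 4, O(break_seal → convene_panel), the K-axiom yields O(convene_panel).
Premise 1, O(¬verify_amendment → ¬convene_panel), contraposes to O(convene_panel → verify_amendment); with O(convene_panel) we get O(verify_amendment).
Premise 8, O(¬notify_ballot → ¬verify_amendment), contraposes to O(verify_amendment → notify_ballot); with O(verify_amendment) we get O(notify_ballot).
Yet premise 2 is F(notify_ballot), i.e. O(¬notify_ballot).
We now have both O(notify_ballot) and O(¬notify_ballot) — notify_ballot is simultaneously obligatory and forbidden, violating the D-axiom.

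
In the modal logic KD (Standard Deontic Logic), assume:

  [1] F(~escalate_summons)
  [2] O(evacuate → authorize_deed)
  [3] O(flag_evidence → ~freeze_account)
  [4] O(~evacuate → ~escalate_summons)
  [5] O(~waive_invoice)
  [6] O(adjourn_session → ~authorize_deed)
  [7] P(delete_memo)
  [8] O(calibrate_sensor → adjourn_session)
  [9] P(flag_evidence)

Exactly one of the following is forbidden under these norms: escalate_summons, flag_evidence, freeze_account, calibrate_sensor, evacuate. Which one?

Premise 1 is F(~escalate_summons), i.e. O(escalate_summons).
The contrapositive of premise 4 (O(~evacuate → ~escalate_summons)) is O(escalate_summons → evacuate), and O(escalate_summons) is already established, so O(evacuate).
From O(evacuate) and premise 2, O(evacuate → authorize_deed), we obtain O(authorize_deed).
Premise 6 is O(adjourn_session → ~authorize_deed); contrapositively O(authorize_deed → ~adjourn_session). Since O(authorize_deed) holds, K gives O(~adjourn_session).
Premise 8, O(calibrate_sensor → adjourn_session), contraposes to O(~adjourn_session → ~calibrate_sensor); with O(~adjourn_session) we get O(~calibrate_sensor).
So O(~calibrate_sensor) holds, i.e. calibrate_sensor is forbidden. None of the other listed options is forbidden under the premises.

calibrate_sensor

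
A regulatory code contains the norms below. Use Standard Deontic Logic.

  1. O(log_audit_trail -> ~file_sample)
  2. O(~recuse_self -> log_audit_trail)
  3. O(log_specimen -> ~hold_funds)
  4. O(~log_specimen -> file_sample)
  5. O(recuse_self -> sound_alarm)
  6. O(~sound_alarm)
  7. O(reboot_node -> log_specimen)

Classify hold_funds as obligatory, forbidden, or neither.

Premise 6 states O(~sound_alarm) outright.
The contrapositive of premise 5 (O(recuse_self -> sound_alarm)) is O(~sound_alarm -> ~recuse_self), and O(~sound_alarm) is already established, so O(~recuse_self).
Applying K to premise 2 (O(~recuse_self -> log_audit_trail)) and O(~recuse_self) yields O(log_audit_trail).
Applying K to premise 1 (O(log_audit_trail -> ~file_sample)) and O(log_audit_trail) yields O(~file_sample).
The contrapositive of premise 4 (O(~log_specimen -> file_sample)) is O(~file_sample -> log_specimen), and O(~file_sample) is already established, so O(log_specimen).
Premise 3 is O(log_specimen -> ~hold_funds); since O(log_specimen), deontic closure gives O(~hold_funds).
Premise 7 does not contribute to this derivation.
Thus O(~hold_funds), which is F(hold_funds): hold_funds is forbidden.

Forbidden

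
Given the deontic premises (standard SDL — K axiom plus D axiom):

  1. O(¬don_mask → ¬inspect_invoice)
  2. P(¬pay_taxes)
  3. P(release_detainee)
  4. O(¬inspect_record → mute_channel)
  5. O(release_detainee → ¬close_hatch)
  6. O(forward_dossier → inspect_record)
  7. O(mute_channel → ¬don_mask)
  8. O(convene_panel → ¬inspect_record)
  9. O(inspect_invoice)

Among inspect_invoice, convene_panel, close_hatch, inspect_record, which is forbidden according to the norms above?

convene_panel

Premise 9 gives O(inspect_invoice).
Premise 1, O(¬don_mask → ¬inspect_invoice), contraposes to O(inspect_invoice → don_mask); with O(inspect_invoice) we get O(don_mask).
The contrapositive of premise 7 (O(mute_channel → ¬don_mask)) is O(don_mask → ¬mute_channel), and O(don_mask) is already established, so O(¬mute_channel).
The contrapositive of premise 4 (O(¬inspect_record → mute_channel)) is O(¬mute_channel → inspect_record), and O(¬mute_channel) is already established, so O(inspect_record).
Premise 8 is O(convene_panel → ¬inspect_record); contrapositively O(inspect_record → ¬convene_panel). Since O(inspect_record) holds, K gives O(¬convene_panel).
So O(¬convene_panel) holds, i.e. convene_panel is forbidden. None of the other listed options is forbidden under the premises.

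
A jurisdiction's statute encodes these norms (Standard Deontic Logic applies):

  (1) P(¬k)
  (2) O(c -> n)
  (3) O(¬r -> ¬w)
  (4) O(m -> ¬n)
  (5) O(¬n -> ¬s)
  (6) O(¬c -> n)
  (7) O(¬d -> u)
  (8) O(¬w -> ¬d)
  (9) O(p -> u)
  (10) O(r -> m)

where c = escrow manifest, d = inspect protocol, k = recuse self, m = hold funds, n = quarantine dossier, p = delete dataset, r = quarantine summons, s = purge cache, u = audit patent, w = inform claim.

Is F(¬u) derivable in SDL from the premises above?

By case analysis on c: premise 2 gives O(c -> n) and premise 6 gives O(¬c -> n), so O(n) either way.
Premise 4 is O(m -> ¬n); contrapositively O(n -> ¬m). Since O(n) holds, K gives O(¬m).
Premise 10 is O(r -> m); contrapositively O(¬m -> ¬r). Since O(¬m) holds, K gives O(¬r).
Premise 3 is O(¬r -> ¬w); since O(¬r), deontic closure gives O(¬w).
Premise 8 is O(¬w -> ¬d); since O(¬w), deontic closure gives O(¬d).
With premise 7, O(¬d -> u), the K-axiom yields O(u).
Premises 1, 5, 9 do not contribute to this derivation.
So O(u) holds, i.e. F(¬u). The claim follows.

Yes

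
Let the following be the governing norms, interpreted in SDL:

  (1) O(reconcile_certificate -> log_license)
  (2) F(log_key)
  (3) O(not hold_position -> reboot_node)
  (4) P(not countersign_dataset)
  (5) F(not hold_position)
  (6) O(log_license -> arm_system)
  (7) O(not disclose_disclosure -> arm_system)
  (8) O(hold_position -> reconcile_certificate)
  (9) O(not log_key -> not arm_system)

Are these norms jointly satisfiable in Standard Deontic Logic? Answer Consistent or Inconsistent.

Inconsistent

F(not hold_position) at premise 5 means O(hold_position).
With premise 8, O(hold_position -> reconcile_certificate), the K-axiom yields O(reconcile_certificate).
With premise 1, O(reconcile_certificate -> log_license), the K-axiom yields O(log_license).
Premise 6 is O(log_license -> arm_system); since O(log_license), deontic closure gives O(arm_system).
Premise 9, O(not log_key -> not arm_system), contraposes to O(arm_system -> log_key); with O(arm_system) we get O(log_key).
However, F(log_key) at premise 2 amounts to O(not log_key).
We now have both O(log_key) and O(not log_key) — log_key is simultaneously obligatory and forbidden, violating the D-axiom.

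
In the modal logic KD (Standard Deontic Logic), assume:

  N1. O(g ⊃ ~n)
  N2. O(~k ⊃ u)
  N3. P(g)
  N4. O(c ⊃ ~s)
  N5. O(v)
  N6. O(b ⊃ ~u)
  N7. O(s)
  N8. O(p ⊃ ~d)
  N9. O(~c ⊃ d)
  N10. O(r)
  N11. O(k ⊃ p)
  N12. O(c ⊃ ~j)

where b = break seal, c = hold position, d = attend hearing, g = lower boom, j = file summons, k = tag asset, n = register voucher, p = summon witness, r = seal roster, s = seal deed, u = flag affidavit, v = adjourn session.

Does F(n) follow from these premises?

Premise 1 is O(g ⊃ ~n), but O(g) is not derivable from the premises (the permission P(g) asserts only ~O(~g), not O(g)), so it does not yield O(~n).
No other premise forces O(~n). An ideal world satisfying every premise can still have n true, so F(n) is not derivable.

No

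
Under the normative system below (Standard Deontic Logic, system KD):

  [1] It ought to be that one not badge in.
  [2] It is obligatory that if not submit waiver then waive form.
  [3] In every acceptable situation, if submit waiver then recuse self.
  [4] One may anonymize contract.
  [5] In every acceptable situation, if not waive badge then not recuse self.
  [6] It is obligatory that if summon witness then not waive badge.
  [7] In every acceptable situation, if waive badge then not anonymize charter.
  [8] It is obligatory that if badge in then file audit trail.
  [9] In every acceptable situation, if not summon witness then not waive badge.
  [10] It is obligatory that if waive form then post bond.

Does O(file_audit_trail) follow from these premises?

No

Premise 8 is O(badge_in → file_audit_trail), but O(badge_in) is not derivable from the premises, so it does not yield O(file_audit_trail).
No other premise forces O(file_audit_trail). An ideal world satisfying every premise can still have file_audit_trail false, so O(file_audit_trail) is not derivable.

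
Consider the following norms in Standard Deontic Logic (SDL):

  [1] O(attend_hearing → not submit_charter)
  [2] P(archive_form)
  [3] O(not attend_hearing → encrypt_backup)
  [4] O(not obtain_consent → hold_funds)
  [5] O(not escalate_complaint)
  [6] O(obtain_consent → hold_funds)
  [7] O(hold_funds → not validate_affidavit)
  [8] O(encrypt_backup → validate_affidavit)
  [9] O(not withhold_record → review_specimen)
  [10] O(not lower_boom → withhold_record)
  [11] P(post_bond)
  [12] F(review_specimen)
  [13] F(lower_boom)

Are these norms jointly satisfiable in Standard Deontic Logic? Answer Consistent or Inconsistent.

Premise 9 is O(not withhold_record → review_specimen), but O(not withhold_record) is not derivable from the premises, so it does not yield O(review_specimen).
So O(review_specimen) is not derivable, and the apparent clash with O(not review_specimen) does not arise.
A world satisfying every obligation exists (e.g. archive_form=false, attend_hearing=true, encrypt_backup=false, escalate_complaint=false, hold_funds=true, lower_boom=false, obtain_consent=false, post_bond=false, review_specimen=false, submit_charter=false, validate_affidavit=false, withhold_record=true); no atom is both obligatory and forbidden, so the set is consistent.

Consistent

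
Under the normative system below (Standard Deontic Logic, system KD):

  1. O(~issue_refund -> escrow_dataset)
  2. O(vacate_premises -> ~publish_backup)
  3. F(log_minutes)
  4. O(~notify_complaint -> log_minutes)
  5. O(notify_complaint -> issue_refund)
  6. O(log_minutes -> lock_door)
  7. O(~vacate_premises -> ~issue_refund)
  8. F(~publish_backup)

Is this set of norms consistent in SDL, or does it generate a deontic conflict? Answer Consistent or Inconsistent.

Premise 3, F(log_minutes), is equivalent to O(~log_minutes).
The contrapositive of premise 4 (O(~notify_complaint -> log_minutes)) is O(~log_minutes -> notify_complaint), and O(~log_minutes) is already established, so O(notify_complaint).
With premise 5, O(notify_complaint -> issue_refund), the K-axiom yields O(issue_refund).
Premise 7, O(~vacate_premises -> ~issue_refund), contraposes to O(issue_refund -> vacate_premises); with O(issue_refund) we get O(vacate_premises).
With premise 2, O(vacate_premises -> ~publish_backup), the K-axiom yields O(~publish_backup).
However, F(~publish_backup) at premise 8 amounts to O(publish_backup).
We now have both O(~publish_backup) and O(publish_backup) — publish_backup is simultaneously obligatory and forbidden, violating the D-axiom.

Inconsistent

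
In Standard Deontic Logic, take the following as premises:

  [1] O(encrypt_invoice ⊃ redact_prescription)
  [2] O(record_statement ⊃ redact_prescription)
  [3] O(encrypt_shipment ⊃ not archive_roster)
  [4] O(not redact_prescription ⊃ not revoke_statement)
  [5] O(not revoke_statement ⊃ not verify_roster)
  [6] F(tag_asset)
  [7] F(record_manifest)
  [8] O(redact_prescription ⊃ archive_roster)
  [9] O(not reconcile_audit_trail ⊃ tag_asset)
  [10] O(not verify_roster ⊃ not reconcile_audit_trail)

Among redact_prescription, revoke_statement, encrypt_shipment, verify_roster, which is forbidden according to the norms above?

encrypt_shipment

Premise 6, F(tag_asset), is equivalent to O(not tag_asset).
The contrapositive of premise 9 (O(not reconcile_audit_trail ⊃ tag_asset)) is O(not tag_asset ⊃ reconcile_audit_trail), and O(not tag_asset) is already established, so O(reconcile_audit_trail).
Premise 10 is O(not verify_roster ⊃ not reconcile_audit_trail); contrapositively O(reconcile_audit_trail ⊃ verify_roster). Since O(reconcile_audit_trail) holds, K gives O(verify_roster).
Premise 5, O(not revoke_statement ⊃ not verify_roster), contraposes to O(verify_roster ⊃ revoke_statement); with O(verify_roster) we get O(revoke_statement).
Premise 4 is O(not redact_prescription ⊃ not revoke_statement); contrapositively O(revoke_statement ⊃ redact_prescription). Since O(revoke_statement) holds, K gives O(redact_prescription).
Premise 8 is O(redact_prescription ⊃ archive_roster); since O(redact_prescription), deontic closure gives O(archive_roster).
Premise 3, O(encrypt_shipment ⊃ not archive_roster), contraposes to O(archive_roster ⊃ not encrypt_shipment); with O(archive_roster) we get O(not encrypt_shipment).
So O(not encrypt_shipment) holds, i.e. encrypt_shipment is forbidden. None of the other listed options is forbidden under the premises.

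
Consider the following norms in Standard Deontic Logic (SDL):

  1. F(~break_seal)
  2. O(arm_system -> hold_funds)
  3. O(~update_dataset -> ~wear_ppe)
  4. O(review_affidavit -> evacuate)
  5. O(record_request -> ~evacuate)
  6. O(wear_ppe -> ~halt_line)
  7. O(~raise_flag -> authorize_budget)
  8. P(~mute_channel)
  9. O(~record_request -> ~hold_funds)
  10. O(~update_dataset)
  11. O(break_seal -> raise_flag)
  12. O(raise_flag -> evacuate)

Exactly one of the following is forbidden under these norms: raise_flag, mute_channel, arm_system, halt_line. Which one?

F(~break_seal) at premise 1 means O(break_seal).
With premise 11, O(break_seal -> raise_flag), the K-axiom yields O(raise_flag).
With premise 12, O(raise_flag -> evacuate), the K-axiom yields O(evacuate).
The contrapositive of premise 5 (O(record_request -> ~evacuate)) is O(evacuate -> ~record_request), and O(evacuate) is already established, so O(~record_request).
From O(~record_request) and premise 9, O(~record_request -> ~hold_funds), we obtain O(~hold_funds).
Premise 2 is O(arm_system -> hold_funds); contrapositively O(~hold_funds -> ~arm_system). Since O(~hold_funds) holds, K gives O(~arm_system).
So O(~arm_system) holds, i.e. arm_system is forbidden. None of the other listed options is forbidden under the premises.

arm_system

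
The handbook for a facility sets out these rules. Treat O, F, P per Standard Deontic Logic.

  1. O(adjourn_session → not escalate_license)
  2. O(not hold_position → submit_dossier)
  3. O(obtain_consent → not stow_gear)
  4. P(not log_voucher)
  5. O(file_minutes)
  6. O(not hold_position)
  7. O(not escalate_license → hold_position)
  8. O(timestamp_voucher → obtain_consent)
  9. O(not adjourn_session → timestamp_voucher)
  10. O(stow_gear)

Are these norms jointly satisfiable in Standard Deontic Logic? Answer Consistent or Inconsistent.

Premise 10 gives O(stow_gear).
Premise 3, O(obtain_consent → not stow_gear), contraposes to O(stow_gear → not obtain_consent); with O(stow_gear) we get O(not obtain_consent).
Premise 8, O(timestamp_voucher → obtain_consent), contraposes to O(not obtain_consent → not timestamp_voucher); with O(not obtain_consent) we get O(not timestamp_voucher).
Premise 9, O(not adjourn_session → timestamp_voucher), contraposes to O(not timestamp_voucher → adjourn_session); with O(not timestamp_voucher) we get O(adjourn_session).
Premise 1 is O(adjourn_session → not escalate_license); since O(adjourn_session), deontic closure gives O(not escalate_license).
Premise 7 is O(not escalate_license → hold_position); since O(not escalate_license), deontic closure gives O(hold_position).
But premise 6 directly asserts O(not hold_position).
We now have both O(hold_position) and O(not hold_position) — hold_position is simultaneously obligatory and forbidden, violating the D-axiom.

Inconsistent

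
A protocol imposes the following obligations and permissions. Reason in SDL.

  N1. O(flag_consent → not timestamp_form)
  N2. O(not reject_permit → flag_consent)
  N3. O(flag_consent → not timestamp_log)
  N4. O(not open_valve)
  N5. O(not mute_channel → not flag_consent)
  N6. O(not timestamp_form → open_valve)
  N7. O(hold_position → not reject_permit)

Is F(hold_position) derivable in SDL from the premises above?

Yes

Premise 4 gives O(not open_valve).
Premise 6 is O(not timestamp_form → open_valve); contrapositively O(not open_valve → timestamp_form). Since O(not open_valve) holds, K gives O(timestamp_form).
Premise 1 is O(flag_consent → not timestamp_form); contrapositively O(timestamp_form → not flag_consent). Since O(timestamp_form) holds, K gives O(not flag_consent).
Premise 2 is O(not reject_permit → flag_consent); contrapositively O(not flag_consent → reject_permit). Since O(not flag_consent) holds, K gives O(reject_permit).
The contrapositive of premise 7 (O(hold_position → not reject_permit)) is O(reject_permit → not hold_position), and O(reject_permit) is already established, so O(not hold_position).
Premises 3, 5 do not contribute to this derivation.
So O(not hold_position) holds, i.e. F(hold_position). The claim follows.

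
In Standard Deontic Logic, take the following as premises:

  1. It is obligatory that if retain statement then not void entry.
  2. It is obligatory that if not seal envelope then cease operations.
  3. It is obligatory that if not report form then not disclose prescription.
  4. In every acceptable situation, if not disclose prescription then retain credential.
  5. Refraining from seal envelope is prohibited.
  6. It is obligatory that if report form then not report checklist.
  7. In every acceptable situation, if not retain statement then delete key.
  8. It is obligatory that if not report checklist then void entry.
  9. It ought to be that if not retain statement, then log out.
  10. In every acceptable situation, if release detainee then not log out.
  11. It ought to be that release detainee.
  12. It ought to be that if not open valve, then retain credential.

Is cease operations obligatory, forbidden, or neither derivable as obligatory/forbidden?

Premise 2 is O(¬seal_envelope → cease_operations), but O(¬seal_envelope) is not derivable from the premises, so it does not yield O(cease_operations).
No premise or chain of K-axiom applications forces O(cease_operations), and none forces O(¬cease_operations). So cease_operations is neither obligatory nor forbidden under these norms.

Neither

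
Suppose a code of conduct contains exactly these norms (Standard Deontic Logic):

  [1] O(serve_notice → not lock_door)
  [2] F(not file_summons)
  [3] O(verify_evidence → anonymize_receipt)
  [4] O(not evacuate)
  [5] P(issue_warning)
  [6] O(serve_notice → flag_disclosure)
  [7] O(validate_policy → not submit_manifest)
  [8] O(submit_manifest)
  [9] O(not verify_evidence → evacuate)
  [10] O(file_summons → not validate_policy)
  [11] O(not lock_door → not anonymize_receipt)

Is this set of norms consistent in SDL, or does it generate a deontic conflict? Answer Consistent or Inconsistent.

Premise 7 is O(validate_policy → not submit_manifest), but O(validate_policy) is not derivable from the premises, so it does not yield O(not submit_manifest).
So O(not submit_manifest) is not derivable, and the apparent clash with O(submit_manifest) does not arise.
A world satisfying every obligation exists (e.g. anonymize_receipt=true, evacuate=false, file_summons=true, flag_disclosure=false, issue_warning=false, lock_door=true, serve_notice=false, submit_manifest=true, validate_policy=false, verify_evidence=true); no atom is both obligatory and forbidden, so the set is consistent.

Consistent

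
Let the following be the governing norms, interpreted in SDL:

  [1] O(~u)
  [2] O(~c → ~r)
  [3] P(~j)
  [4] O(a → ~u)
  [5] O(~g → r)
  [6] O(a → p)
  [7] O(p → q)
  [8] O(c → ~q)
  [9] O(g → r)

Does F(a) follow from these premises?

Yes

Premises 5 and 9 cover both cases: O(~g → r) and O(g → r). Since ~g ∨ g is a tautology, O(r) follows.
Premise 2, O(~c → ~r), contraposes to O(r → c); with O(r) we get O(c).
From O(c) and premise 8, O(c → ~q), we obtain O(~q).
Premise 7 is O(p → q); contrapositively O(~q → ~p). Since O(~q) holds, K gives O(~p).
The contrapositive of premise 6 (O(a → p)) is O(~p → ~a), and O(~p) is already established, so O(~a).
Premises 1, 3, 4 do not contribute to this derivation.
So O(~a) holds, i.e. F(a). The claim follows.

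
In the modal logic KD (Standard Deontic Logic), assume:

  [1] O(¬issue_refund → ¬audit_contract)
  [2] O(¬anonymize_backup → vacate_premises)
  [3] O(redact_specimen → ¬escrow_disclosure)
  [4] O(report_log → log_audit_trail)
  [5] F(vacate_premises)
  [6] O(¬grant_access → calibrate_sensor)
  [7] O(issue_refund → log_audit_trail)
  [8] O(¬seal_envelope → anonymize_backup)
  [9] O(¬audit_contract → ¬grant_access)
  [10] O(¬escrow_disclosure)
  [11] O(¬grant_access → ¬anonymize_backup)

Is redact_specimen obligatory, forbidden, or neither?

Premise 3 is O(redact_specimen → ¬escrow_disclosure); even if O(¬escrow_disclosure) held, inferring O(redact_specimen) would be affirming the consequent — invalid.
No premise or chain of K-axiom applications forces O(redact_specimen), and none forces O(¬redact_specimen). So redact_specimen is neither obligatory nor forbidden under these norms.

Neither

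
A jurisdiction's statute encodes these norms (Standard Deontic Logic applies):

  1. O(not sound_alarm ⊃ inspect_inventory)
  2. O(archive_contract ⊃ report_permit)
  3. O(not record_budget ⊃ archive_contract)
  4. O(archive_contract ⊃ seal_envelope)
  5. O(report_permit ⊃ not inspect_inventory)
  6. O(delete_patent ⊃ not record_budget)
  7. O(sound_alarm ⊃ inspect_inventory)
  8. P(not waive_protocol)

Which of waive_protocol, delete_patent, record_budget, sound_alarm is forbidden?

delete_patent

By case analysis on sound_alarm: premise 7 gives O(sound_alarm ⊃ inspect_inventory) and premise 1 gives O(not sound_alarm ⊃ inspect_inventory), so O(inspect_inventory) either way.
Premise 5, O(report_permit ⊃ not inspect_inventory), contraposes to O(inspect_inventory ⊃ not report_permit); with O(inspect_inventory) we get O(not report_permit).
Premise 2, O(archive_contract ⊃ report_permit), contraposes to O(not report_permit ⊃ not archive_contract); with O(not report_permit) we get O(not archive_contract).
The contrapositive of premise 3 (O(not record_budget ⊃ archive_contract)) is O(not archive_contract ⊃ record_budget), and O(not archive_contract) is already established, so O(record_budget).
Premise 6, O(delete_patent ⊃ not record_budget), contraposes to O(record_budget ⊃ not delete_patent); with O(record_budget) we get O(not delete_patent).
So O(not delete_patent) holds, i.e. delete_patent is forbidden. None of the other listed options is forbidden under the premises.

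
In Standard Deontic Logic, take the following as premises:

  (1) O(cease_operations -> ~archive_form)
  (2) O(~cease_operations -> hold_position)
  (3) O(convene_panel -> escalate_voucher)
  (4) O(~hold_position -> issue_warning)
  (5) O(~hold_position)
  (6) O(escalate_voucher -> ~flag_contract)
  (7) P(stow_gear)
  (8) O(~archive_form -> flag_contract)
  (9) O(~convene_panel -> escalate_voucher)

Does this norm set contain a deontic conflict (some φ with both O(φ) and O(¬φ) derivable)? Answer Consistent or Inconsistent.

Inconsistent

Premises 3 and 9 cover both cases: O(convene_panel -> escalate_voucher) and O(~convene_panel -> escalate_voucher). Since convene_panel ∨ ~convene_panel is a tautology, O(escalate_voucher) follows.
With premise 6, O(escalate_voucher -> ~flag_contract), the K-axiom yields O(~flag_contract).
Premise 8 is O(~archive_form -> flag_contract); contrapositively O(~flag_contract -> archive_form). Since O(~flag_contract) holds, K gives O(archive_form).
The contrapositive of premise 1 (O(cease_operations -> ~archive_form)) is O(archive_form -> ~cease_operations), and O(archive_form) is already established, so O(~cease_operations).
Premise 2 is O(~cease_operations -> hold_position); since O(~cease_operations), deontic closure gives O(hold_position).
Yet premise 5 states O(~hold_position).
We now have both O(hold_position) and O(~hold_position) — hold_position is simultaneously obligatory and forbidden, violating the D-axiom.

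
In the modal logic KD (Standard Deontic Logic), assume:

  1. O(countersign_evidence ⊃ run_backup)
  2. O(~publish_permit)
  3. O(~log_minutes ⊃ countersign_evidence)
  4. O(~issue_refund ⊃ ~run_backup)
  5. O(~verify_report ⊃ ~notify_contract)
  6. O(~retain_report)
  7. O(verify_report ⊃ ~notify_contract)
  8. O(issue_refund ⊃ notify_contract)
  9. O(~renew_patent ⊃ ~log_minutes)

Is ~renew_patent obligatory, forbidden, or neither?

Forbidden

Premises 5 and 7 are O(~verify_report ⊃ ~notify_contract) and O(verify_report ⊃ ~notify_contract); every ideal world satisfies ~verify_report or verify_report, so in either case ~notify_contract holds — hence O(~notify_contract).
Premise 8, O(issue_refund ⊃ notify_contract), contraposes to O(~notify_contract ⊃ ~issue_refund); with O(~notify_contract) we get O(~issue_refund).
Premise 4 is O(~issue_refund ⊃ ~run_backup); since O(~issue_refund), deontic closure gives O(~run_backup).
Premise 1, O(countersign_evidence ⊃ run_backup), contraposes to O(~run_backup ⊃ ~countersign_evidence); with O(~run_backup) we get O(~countersign_evidence).
Premise 3, O(~log_minutes ⊃ countersign_evidence), contraposes to O(~countersign_evidence ⊃ log_minutes); with O(~countersign_evidence) we get O(log_minutes).
The contrapositive of premise 9 (O(~renew_patent ⊃ ~log_minutes)) is O(log_minutes ⊃ renew_patent), and O(log_minutes) is already established, so O(renew_patent).
Premises 2, 6 do not contribute to this derivation.
Thus O(renew_patent), which is F(~renew_patent): ~renew_patent is forbidden.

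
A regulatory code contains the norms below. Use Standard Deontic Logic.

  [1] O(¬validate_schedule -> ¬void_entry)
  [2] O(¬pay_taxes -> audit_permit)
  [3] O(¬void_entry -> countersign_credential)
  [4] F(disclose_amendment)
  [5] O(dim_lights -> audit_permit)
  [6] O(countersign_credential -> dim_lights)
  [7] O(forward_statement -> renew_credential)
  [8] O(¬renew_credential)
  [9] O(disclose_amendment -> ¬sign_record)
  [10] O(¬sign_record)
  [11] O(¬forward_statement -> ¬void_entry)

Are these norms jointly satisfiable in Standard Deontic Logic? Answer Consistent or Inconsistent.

Consistent

Premise 9 is O(disclose_amendment -> ¬sign_record); even if O(¬sign_record) held, inferring O(disclose_amendment) would be affirming the consequent — invalid.
So O(disclose_amendment) is not derivable, and the apparent clash with O(¬disclose_amendment) does not arise.
A world satisfying every obligation exists (e.g. audit_permit=true, countersign_credential=true, dim_lights=true, disclose_amendment=false, forward_statement=false, pay_taxes=false, renew_credential=false, sign_record=false, validate_schedule=false, void_entry=false); no atom is both obligatory and forbidden, so the set is consistent.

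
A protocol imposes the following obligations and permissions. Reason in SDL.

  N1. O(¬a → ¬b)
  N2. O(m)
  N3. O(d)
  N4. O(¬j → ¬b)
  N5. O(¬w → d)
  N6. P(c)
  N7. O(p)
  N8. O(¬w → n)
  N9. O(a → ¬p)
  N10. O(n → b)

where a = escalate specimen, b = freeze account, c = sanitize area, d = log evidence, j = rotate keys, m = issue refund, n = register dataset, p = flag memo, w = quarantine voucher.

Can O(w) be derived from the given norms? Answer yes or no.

Yes

From premise 7 we have O(p).
Premise 9, O(a → ¬p), contraposes to O(p → ¬a); with O(p) we get O(¬a).
With premise 1, O(¬a → ¬b), the K-axiom yields O(¬b).
Premise 10, O(n → b), contraposes to O(¬b → ¬n); with O(¬b) we get O(¬n).
Premise 8 is O(¬w → n); contrapositively O(¬n → w). Since O(¬n) holds, K gives O(w).
Premises 2, 3, 4, 5, 6 do not contribute to this derivation.
So O(w) follows.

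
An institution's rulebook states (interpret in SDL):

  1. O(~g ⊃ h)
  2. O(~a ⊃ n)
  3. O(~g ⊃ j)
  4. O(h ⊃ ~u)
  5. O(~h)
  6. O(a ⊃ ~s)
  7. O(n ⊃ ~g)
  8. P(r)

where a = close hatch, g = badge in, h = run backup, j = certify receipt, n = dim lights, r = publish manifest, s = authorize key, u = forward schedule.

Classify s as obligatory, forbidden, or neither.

Forbidden

From premise 5 we have O(~h).
Premise 1, O(~g ⊃ h), contraposes to O(~h ⊃ g); with O(~h) we get O(g).
The contrapositive of premise 7 (O(n ⊃ ~g)) is O(g ⊃ ~n), and O(g) is already established, so O(~n).
The contrapositive of premise 2 (O(~a ⊃ n)) is O(~n ⊃ a), and O(~n) is already established, so O(a).
Premise 6 is O(a ⊃ ~s); since O(a), deontic closure gives O(~s).
Premises 3, 4, 8 do not contribute to this derivation.
Thus O(~s), which is F(s): s is forbidden.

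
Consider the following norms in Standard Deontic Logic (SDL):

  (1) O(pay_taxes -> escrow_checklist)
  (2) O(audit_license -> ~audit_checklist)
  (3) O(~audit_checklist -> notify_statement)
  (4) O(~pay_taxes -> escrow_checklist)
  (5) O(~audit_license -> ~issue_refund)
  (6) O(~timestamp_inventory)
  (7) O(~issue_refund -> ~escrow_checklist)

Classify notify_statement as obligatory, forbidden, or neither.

By case analysis on pay_taxes: premise 1 gives O(pay_taxes -> escrow_checklist) and premise 4 gives O(~pay_taxes -> escrow_checklist), so O(escrow_checklist) either way.
The contrapositive of premise 7 (O(~issue_refund -> ~escrow_checklist)) is O(escrow_checklist -> issue_refund), and O(escrow_checklist) is already established, so O(issue_refund).
The contrapositive of premise 5 (O(~audit_license -> ~issue_refund)) is O(issue_refund -> audit_license), and O(issue_refund) is already established, so O(audit_license).
From O(audit_license) and premise 2, O(audit_license -> ~audit_checklist), we obtain O(~audit_checklist).
From O(~audit_checklist) and premise 3, O(~audit_checklist -> notify_statement), we obtain O(notify_statement).
Premise 6 does not contribute to this derivation.
Hence notify_statement is obligatory.

Obligatory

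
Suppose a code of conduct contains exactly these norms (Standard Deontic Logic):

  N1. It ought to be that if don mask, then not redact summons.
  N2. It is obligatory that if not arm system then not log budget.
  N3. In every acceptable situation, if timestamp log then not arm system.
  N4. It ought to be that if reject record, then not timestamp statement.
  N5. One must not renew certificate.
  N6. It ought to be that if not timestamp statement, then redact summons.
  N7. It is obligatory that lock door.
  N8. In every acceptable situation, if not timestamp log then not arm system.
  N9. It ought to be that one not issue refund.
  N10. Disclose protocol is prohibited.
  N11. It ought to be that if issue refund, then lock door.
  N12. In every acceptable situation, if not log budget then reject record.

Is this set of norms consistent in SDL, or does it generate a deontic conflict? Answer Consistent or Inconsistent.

Premise 11 is O(issue_refund → lock_door); even if O(lock_door) held, inferring O(issue_refund) would be affirming the consequent — invalid.
So O(issue_refund) is not derivable, and the apparent clash with O(¬issue_refund) does not arise.
A world satisfying every obligation exists (e.g. arm_system=false, disclose_protocol=false, don_mask=false, issue_refund=false, lock_door=true, log_budget=false, redact_summons=true, reject_record=true, renew_certificate=false, timestamp_log=false, timestamp_statement=false); no atom is both obligatory and forbidden, so the set is consistent.

Consistent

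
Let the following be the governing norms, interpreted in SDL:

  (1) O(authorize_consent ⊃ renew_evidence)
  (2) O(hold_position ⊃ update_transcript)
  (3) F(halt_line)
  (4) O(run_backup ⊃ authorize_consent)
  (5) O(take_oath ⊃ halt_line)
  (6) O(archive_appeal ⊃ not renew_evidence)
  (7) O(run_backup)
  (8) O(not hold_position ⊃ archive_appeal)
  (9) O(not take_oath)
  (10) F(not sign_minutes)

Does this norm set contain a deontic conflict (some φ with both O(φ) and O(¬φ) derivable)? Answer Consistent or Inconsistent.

Premise 5 is O(take_oath ⊃ halt_line), but O(take_oath) is not derivable from the premises, so it does not yield O(halt_line).
So O(halt_line) is not derivable, and the apparent clash with O(not halt_line) does not arise.
A world satisfying every obligation exists (e.g. archive_appeal=false, authorize_consent=true, halt_line=false, hold_position=true, renew_evidence=true, run_backup=true, sign_minutes=true, take_oath=false, update_transcript=true); no atom is both obligatory and forbidden, so the set is consistent.

Consistent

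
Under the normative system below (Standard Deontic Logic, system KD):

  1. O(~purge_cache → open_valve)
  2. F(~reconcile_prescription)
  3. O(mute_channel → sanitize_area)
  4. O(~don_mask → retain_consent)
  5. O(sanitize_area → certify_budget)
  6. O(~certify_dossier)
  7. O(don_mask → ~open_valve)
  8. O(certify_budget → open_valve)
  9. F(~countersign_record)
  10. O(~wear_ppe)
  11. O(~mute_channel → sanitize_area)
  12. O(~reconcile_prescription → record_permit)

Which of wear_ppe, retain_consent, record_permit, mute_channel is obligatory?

Premises 11 and 3 are O(~mute_channel → sanitize_area) and O(mute_channel → sanitize_area); every ideal world satisfies ~mute_channel or mute_channel, so in either case sanitize_area holds — hence O(sanitize_area).
From O(sanitize_area) and premise 5, O(sanitize_area → certify_budget), we obtain O(certify_budget).
From O(certify_budget) and premise 8, O(certify_budget → open_valve), we obtain O(open_valve).
Premise 7, O(don_mask → ~open_valve), contraposes to O(open_valve → ~don_mask); with O(open_valve) we get O(~don_mask).
From O(~don_mask) and premise 4, O(~don_mask → retain_consent), we obtain O(retain_consent).
So O(retain_consent) holds — retain_consent is obligatory. None of the other listed options is made obligatory by any chain of premises.

retain_consent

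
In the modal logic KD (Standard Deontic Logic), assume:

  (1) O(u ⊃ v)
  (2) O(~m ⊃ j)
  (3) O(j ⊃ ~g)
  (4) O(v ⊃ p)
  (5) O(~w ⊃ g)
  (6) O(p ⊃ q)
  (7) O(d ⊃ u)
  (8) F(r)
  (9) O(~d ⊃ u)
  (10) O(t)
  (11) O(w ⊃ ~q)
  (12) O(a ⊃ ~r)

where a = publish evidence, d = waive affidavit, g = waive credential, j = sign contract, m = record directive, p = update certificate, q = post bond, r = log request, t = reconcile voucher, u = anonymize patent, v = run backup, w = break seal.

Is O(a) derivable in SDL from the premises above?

No

Premise 12 is O(a ⊃ ~r); even if O(~r) held, inferring O(a) would be affirming the consequent — invalid.
No other premise forces O(a). An ideal world satisfying every premise can still have a false, so O(a) is not derivable.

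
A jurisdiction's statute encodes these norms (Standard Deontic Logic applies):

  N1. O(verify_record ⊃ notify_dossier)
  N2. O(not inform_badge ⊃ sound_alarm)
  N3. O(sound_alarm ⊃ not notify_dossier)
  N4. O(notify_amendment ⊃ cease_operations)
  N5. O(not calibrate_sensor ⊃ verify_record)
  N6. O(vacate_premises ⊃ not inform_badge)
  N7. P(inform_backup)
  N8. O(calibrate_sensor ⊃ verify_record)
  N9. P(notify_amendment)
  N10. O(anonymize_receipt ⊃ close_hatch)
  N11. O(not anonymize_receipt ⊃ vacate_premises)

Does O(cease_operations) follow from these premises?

No

Premise 4 is O(notify_amendment ⊃ cease_operations), but O(notify_amendment) is not derivable from the premises (the permission P(notify_amendment) asserts only not O(not notify_amendment), not O(notify_amendment)), so it does not yield O(cease_operations).
No other premise forces O(cease_operations). An ideal world satisfying every premise can still have cease_operations false, so O(cease_operations) is not derivable.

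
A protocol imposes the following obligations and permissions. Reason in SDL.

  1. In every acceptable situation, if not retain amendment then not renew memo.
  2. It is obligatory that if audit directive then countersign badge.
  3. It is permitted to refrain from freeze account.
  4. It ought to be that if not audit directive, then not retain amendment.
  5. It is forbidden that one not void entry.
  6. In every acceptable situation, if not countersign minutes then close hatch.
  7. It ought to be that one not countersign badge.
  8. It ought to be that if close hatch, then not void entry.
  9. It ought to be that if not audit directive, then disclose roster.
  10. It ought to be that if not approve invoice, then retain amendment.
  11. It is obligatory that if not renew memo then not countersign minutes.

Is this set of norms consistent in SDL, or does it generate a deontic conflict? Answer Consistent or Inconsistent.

Inconsistent

Premise 5, F(¬void_entry), is equivalent to O(void_entry).
Premise 8 is O(close_hatch → ¬void_entry); contrapositively O(void_entry → ¬close_hatch). Since O(void_entry) holds, K gives O(¬close_hatch).
The contrapositive of premise 6 (O(¬countersign_minutes → close_hatch)) is O(¬close_hatch → countersign_minutes), and O(¬close_hatch) is already established, so O(countersign_minutes).
Premise 11, O(¬renew_memo → ¬countersign_minutes), contraposes to O(countersign_minutes → renew_memo); with O(countersign_minutes) we get O(renew_memo).
Premise 1, O(¬retain_amendment → ¬renew_memo), contraposes to O(renew_memo → retain_amendment); with O(renew_memo) we get O(retain_amendment).
Premise 4, O(¬audit_directive → ¬retain_amendment), contraposes to O(retain_amendment → audit_directive); with O(retain_amendment) we get O(audit_directive).
Applying K to premise 2 (O(audit_directive → countersign_badge)) and O(audit_directive) yields O(countersign_badge).
But premise 7 directly asserts O(¬countersign_badge).
We now have both O(countersign_badge) and O(¬countersign_badge) — countersign_badge is simultaneously obligatory and forbidden, violating the D-axiom.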